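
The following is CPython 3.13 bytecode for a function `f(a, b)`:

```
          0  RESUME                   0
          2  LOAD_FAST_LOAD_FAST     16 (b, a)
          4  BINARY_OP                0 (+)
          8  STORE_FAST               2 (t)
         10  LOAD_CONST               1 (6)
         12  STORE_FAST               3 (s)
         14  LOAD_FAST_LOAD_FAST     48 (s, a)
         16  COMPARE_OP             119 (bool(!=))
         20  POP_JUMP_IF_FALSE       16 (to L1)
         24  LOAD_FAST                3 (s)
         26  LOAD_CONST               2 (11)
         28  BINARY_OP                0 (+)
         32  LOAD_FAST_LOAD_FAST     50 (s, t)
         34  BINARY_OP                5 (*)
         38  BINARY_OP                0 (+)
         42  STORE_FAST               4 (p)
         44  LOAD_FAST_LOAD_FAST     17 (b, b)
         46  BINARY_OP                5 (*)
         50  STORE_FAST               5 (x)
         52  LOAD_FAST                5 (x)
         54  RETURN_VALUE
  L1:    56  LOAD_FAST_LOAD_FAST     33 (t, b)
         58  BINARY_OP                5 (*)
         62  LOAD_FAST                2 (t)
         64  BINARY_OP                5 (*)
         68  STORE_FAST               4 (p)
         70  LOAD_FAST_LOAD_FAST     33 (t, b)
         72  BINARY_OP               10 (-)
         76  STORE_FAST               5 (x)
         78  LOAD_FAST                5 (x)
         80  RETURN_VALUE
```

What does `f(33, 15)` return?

225

LOAD_FAST_LOAD_FAST b,a → push 15,33. Stack: [15, 33]
BINARY_OP + → 15 + 33 = 48. Stack: [48]
STORE_FAST t → t=48. Stack: []
LOAD_CONST → push 6. Stack: [6]
STORE_FAST s → s=6. Stack: []
LOAD_FAST_LOAD_FAST s,a → push 6,33. Stack: [6, 33]
COMPARE_OP bool(!=) → 6 vs 33 = True. Stack: [True]
POP_JUMP_IF_FALSE → pop True; no jump. Stack: []
LOAD_FAST s → push 6. Stack: [6]
LOAD_CONST → push 11. Stack: [6, 11]
BINARY_OP + → 6 + 11 = 17. Stack: [17]
LOAD_FAST_LOAD_FAST s,t → push 6,48. Stack: [17, 6, 48]
BINARY_OP * → 6 * 48 = 288. Stack: [17, 288]
BINARY_OP + → 17 + 288 = 305. Stack: [305]
STORE_FAST p → p=305. Stack: []
LOAD_FAST_LOAD_FAST b,b → push 15,15. Stack: [15, 15]
BINARY_OP * → 15 * 15 = 225. Stack: [225]
STORE_FAST x → x=225. Stack: []
LOAD_FAST x → push 225. Stack: [225]
RETURN_VALUE → return 225.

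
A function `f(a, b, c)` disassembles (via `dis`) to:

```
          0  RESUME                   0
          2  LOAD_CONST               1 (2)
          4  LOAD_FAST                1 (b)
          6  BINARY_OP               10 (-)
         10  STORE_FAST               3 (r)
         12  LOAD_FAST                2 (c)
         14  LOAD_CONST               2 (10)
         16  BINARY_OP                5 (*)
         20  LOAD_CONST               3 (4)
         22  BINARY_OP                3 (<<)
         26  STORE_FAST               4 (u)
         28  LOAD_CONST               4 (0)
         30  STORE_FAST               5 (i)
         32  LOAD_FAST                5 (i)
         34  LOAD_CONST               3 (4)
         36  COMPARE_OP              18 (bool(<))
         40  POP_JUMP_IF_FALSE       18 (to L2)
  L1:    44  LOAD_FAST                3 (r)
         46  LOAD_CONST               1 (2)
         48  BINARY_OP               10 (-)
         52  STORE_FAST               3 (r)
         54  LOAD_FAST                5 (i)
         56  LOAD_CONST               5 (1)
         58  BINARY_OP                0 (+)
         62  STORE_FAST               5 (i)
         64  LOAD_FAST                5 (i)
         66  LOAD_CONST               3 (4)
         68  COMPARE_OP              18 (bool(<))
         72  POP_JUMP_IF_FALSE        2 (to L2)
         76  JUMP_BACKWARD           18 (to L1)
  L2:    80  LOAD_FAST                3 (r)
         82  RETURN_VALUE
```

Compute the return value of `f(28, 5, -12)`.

-11

LOAD_CONST → push 2. Stack: [2]
LOAD_FAST b → push 5. Stack: [2, 5]
BINARY_OP - → 2 - 5 = -3. Stack: [-3]
STORE_FAST r → r=-3. Stack: []
LOAD_FAST c → push -12. Stack: [-12]
LOAD_CONST → push 10. Stack: [-12, 10]
BINARY_OP * → -12 * 10 = -120. Stack: [-120]
LOAD_CONST → push 4. Stack: [-120, 4]
BINARY_OP << → -120 << 4 = -1920. Stack: [-1920]
STORE_FAST u → u=-1920. Stack: []
LOAD_CONST → push 0. Stack: [0]
STORE_FAST i → i=0. Stack: []
LOAD_FAST i → push 0. Stack: [0]
LOAD_CONST → push 4. Stack: [0, 4]
COMPARE_OP bool(<) → 0 vs 4 = True. Stack: [True]
POP_JUMP_IF_FALSE → pop True; no jump. Stack: []
LOAD_FAST r → push -3. Stack: [-3]
LOAD_CONST → push 2. Stack: [-3, 2]
BINARY_OP - → -3 - 2 = -5. Stack: [-5]
STORE_FAST r → r=-5. Stack: []
LOAD_FAST i → push 0. Stack: [0]
LOAD_CONST → push 1. Stack: [0, 1]
BINARY_OP + → 0 + 1 = 1. Stack: [1]
STORE_FAST i → i=1. Stack: []
LOAD_FAST i → push 1. Stack: [1]
LOAD_CONST → push 4. Stack: [1, 4]
COMPARE_OP bool(<) → 1 vs 4 = True. Stack: [True]
POP_JUMP_IF_FALSE → pop True; no jump. Stack: []
LOAD_FAST r → push -5. Stack: [-5]
LOAD_CONST → push 2. Stack: [-5, 2]
BINARY_OP - → -5 - 2 = -7. Stack: [-7]
STORE_FAST r → r=-7. Stack: []
LOAD_FAST i → push 1. Stack: [1]
LOAD_CONST → push 1. Stack: [1, 1]
BINARY_OP + → 1 + 1 = 2. Stack: [2]
STORE_FAST i → i=2. Stack: []
LOAD_FAST i → push 2. Stack: [2]
LOAD_CONST → push 4. Stack: [2, 4]
COMPARE_OP bool(<) → 2 vs 4 = True. Stack: [True]
POP_JUMP_IF_FALSE → pop True; no jump. Stack: []
LOAD_FAST r → push -7. Stack: [-7]
LOAD_CONST → push 2. Stack: [-7, 2]
BINARY_OP - → -7 - 2 = -9. Stack: [-9]
STORE_FAST r → r=-9. Stack: []
LOAD_FAST i → push 2. Stack: [2]
LOAD_CONST → push 1. Stack: [2, 1]
BINARY_OP + → 2 + 1 = 3. Stack: [3]
STORE_FAST i → i=3. Stack: []
LOAD_FAST i → push 3. Stack: [3]
LOAD_CONST → push 4. Stack: [3, 4]
COMPARE_OP bool(<) → 3 vs 4 = True. Stack: [True]
POP_JUMP_IF_FALSE → pop True; no jump. Stack: []
LOAD_FAST r → push -9. Stack: [-9]
LOAD_CONST → push 2. Stack: [-9, 2]
BINARY_OP - → -9 - 2 = -11. Stack: [-11]
STORE_FAST r → r=-11. Stack: []
LOAD_FAST i → push 3. Stack: [3]
LOAD_CONST → push 1. Stack: [3, 1]
BINARY_OP + → 3 + 1 = 4. Stack: [4]
STORE_FAST i → i=4. Stack: []
LOAD_FAST i → push 4. Stack: [4]
LOAD_CONST → push 4. Stack: [4, 4]
COMPARE_OP bool(<) → 4 vs 4 = False. Stack: [False]
POP_JUMP_IF_FALSE → pop False; jump. Stack: []
LOAD_FAST r → push -11. Stack: [-11]
RETURN_VALUE → return -11.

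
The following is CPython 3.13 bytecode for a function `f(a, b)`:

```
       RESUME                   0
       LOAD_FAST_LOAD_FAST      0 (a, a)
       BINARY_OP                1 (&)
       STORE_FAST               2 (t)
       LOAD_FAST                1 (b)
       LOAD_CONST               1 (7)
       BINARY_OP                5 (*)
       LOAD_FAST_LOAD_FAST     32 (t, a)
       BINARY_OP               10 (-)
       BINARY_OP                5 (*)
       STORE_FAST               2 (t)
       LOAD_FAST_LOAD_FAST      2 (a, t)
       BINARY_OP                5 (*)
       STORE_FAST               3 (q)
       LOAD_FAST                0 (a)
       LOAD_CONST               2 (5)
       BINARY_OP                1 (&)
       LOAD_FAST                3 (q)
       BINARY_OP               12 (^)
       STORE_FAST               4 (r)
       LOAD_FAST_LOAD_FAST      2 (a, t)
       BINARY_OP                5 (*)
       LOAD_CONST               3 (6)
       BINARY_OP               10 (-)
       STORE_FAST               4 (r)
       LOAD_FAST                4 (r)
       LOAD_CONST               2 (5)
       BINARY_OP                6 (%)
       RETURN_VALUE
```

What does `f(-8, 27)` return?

4

LOAD_FAST_LOAD_FAST a,a → push -8,-8. Stack: [-8, -8]
BINARY_OP & → -8 & -8 = -8. Stack: [-8]
STORE_FAST t → t=-8. Stack: []
LOAD_FAST b → push 27. Stack: [27]
LOAD_CONST → push 7. Stack: [27, 7]
BINARY_OP * → 27 * 7 = 189. Stack: [189]
LOAD_FAST_LOAD_FAST t,a → push -8,-8. Stack: [189, -8, -8]
BINARY_OP - → -8 - -8 = 0. Stack: [189, 0]
BINARY_OP * → 189 * 0 = 0. Stack: [0]
STORE_FAST t → t=0. Stack: []
LOAD_FAST_LOAD_FAST a,t → push -8,0. Stack: [-8, 0]
BINARY_OP * → -8 * 0 = 0. Stack: [0]
STORE_FAST q → q=0. Stack: []
LOAD_FAST a → push -8. Stack: [-8]
LOAD_CONST → push 5. Stack: [-8, 5]
BINARY_OP & → -8 & 5 = 0. Stack: [0]
LOAD_FAST q → push 0. Stack: [0, 0]
BINARY_OP ^ → 0 ^ 0 = 0. Stack: [0]
STORE_FAST r → r=0. Stack: []
LOAD_FAST_LOAD_FAST a,t → push -8,0. Stack: [-8, 0]
BINARY_OP * → -8 * 0 = 0. Stack: [0]
LOAD_CONST → push 6. Stack: [0, 6]
BINARY_OP - → 0 - 6 = -6. Stack: [-6]
STORE_FAST r → r=-6. Stack: []
LOAD_FAST r → push -6. Stack: [-6]
LOAD_CONST → push 5. Stack: [-6, 5]
BINARY_OP % → -6 % 5 = 4. Stack: [4]
RETURN_VALUE → return 4.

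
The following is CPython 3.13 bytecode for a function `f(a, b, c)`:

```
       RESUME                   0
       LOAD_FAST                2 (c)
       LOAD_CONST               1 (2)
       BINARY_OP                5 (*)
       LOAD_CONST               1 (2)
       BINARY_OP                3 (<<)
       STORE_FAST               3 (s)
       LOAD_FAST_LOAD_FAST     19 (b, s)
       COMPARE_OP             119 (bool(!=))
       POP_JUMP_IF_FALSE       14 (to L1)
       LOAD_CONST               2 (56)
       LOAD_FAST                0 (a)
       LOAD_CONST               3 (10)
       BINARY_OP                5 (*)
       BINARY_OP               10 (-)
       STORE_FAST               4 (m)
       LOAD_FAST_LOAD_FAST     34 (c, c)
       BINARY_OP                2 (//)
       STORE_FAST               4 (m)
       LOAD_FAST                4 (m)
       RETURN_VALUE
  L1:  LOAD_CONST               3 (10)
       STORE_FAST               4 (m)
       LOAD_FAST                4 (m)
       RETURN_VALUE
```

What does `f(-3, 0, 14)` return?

1

LOAD_FAST c → push 14. Stack: [14]
LOAD_CONST → push 2. Stack: [14, 2]
BINARY_OP * → 14 * 2 = 28. Stack: [28]
LOAD_CONST → push 2. Stack: [28, 2]
BINARY_OP << → 28 << 2 = 112. Stack: [112]
STORE_FAST s → s=112. Stack: []
LOAD_FAST_LOAD_FAST b,s → push 0,112. Stack: [0, 112]
COMPARE_OP bool(!=) → 0 vs 112 = True. Stack: [True]
POP_JUMP_IF_FALSE → pop True; no jump. Stack: []
LOAD_CONST → push 56. Stack: [56]
LOAD_FAST a → push -3. Stack: [56, -3]
LOAD_CONST → push 10. Stack: [56, -3, 10]
BINARY_OP * → -3 * 10 = -30. Stack: [56, -30]
BINARY_OP - → 56 - -30 = 86. Stack: [86]
STORE_FAST m → m=86. Stack: []
LOAD_FAST_LOAD_FAST c,c → push 14,14. Stack: [14, 14]
BINARY_OP // → 14 // 14 = 1. Stack: [1]
STORE_FAST m → m=1. Stack: []
LOAD_FAST m → push 1. Stack: [1]
RETURN_VALUE → return 1.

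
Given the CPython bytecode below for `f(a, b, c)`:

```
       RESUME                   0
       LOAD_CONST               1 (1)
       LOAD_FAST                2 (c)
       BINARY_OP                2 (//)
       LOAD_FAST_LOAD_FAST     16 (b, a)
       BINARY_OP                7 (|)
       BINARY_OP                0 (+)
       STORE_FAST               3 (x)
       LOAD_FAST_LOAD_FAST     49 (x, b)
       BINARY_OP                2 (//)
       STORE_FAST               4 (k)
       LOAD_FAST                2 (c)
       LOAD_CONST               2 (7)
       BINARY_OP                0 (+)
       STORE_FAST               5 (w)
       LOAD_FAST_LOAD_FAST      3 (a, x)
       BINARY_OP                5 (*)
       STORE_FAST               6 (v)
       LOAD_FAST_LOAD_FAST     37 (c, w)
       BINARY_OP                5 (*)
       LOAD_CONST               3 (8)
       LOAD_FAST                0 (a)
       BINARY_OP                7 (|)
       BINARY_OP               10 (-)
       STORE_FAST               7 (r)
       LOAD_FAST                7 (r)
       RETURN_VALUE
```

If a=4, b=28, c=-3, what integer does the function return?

LOAD_CONST → push 1. Stack: [1]
LOAD_FAST c → push -3. Stack: [1, -3]
BINARY_OP // → 1 // -3 = -1. Stack: [-1]
LOAD_FAST_LOAD_FAST b,a → push 28,4. Stack: [-1, 28, 4]
BINARY_OP | → 28 | 4 = 28. Stack: [-1, 28]
BINARY_OP + → -1 + 28 = 27. Stack: [27]
STORE_FAST x → x=27. Stack: []
LOAD_FAST_LOAD_FAST x,b → push 27,28. Stack: [27, 28]
BINARY_OP // → 27 // 28 = 0. Stack: [0]
STORE_FAST k → k=0. Stack: []
LOAD_FAST c → push -3. Stack: [-3]
LOAD_CONST → push 7. Stack: [-3, 7]
BINARY_OP + → -3 + 7 = 4. Stack: [4]
STORE_FAST w → w=4. Stack: []
LOAD_FAST_LOAD_FAST a,x → push 4,27. Stack: [4, 27]
BINARY_OP * → 4 * 27 = 108. Stack: [108]
STORE_FAST v → v=108. Stack: []
LOAD_FAST_LOAD_FAST c,w → push -3,4. Stack: [-3, 4]
BINARY_OP * → -3 * 4 = -12. Stack: [-12]
LOAD_CONST → push 8. Stack: [-12, 8]
LOAD_FAST a → push 4. Stack: [-12, 8, 4]
BINARY_OP | → 8 | 4 = 12. Stack: [-12, 12]
BINARY_OP - → -12 - 12 = -24. Stack: [-24]
STORE_FAST r → r=-24. Stack: []
LOAD_FAST r → push -24. Stack: [-24]
RETURN_VALUE → return -24.

-24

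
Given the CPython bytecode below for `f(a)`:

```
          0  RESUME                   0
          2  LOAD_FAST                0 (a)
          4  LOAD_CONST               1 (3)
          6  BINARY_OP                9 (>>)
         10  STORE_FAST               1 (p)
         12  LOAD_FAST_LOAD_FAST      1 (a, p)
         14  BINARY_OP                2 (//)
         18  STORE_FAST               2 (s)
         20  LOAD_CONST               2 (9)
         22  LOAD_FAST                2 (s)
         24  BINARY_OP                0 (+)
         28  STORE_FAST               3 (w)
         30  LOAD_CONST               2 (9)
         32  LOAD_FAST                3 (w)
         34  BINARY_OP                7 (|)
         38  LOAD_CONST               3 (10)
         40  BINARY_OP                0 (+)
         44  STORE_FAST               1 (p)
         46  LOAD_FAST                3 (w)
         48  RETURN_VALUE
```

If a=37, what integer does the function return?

LOAD_FAST a → push 37. Stack: [37]
LOAD_CONST → push 3. Stack: [37, 3]
BINARY_OP >> → 37 >> 3 = 4. Stack: [4]
STORE_FAST p → p=4. Stack: []
LOAD_FAST_LOAD_FAST a,p → push 37,4. Stack: [37, 4]
BINARY_OP // → 37 // 4 = 9. Stack: [9]
STORE_FAST s → s=9. Stack: []
LOAD_CONST → push 9. Stack: [9]
LOAD_FAST s → push 9. Stack: [9, 9]
BINARY_OP + → 9 + 9 = 18. Stack: [18]
STORE_FAST w → w=18. Stack: []
LOAD_CONST → push 9. Stack: [9]
LOAD_FAST w → push 18. Stack: [9, 18]
BINARY_OP | → 9 | 18 = 27. Stack: [27]
LOAD_CONST → push 10. Stack: [27, 10]
BINARY_OP + → 27 + 10 = 37. Stack: [37]
STORE_FAST p → p=37. Stack: []
LOAD_FAST w → push 18. Stack: [18]
RETURN_VALUE → return 18.

18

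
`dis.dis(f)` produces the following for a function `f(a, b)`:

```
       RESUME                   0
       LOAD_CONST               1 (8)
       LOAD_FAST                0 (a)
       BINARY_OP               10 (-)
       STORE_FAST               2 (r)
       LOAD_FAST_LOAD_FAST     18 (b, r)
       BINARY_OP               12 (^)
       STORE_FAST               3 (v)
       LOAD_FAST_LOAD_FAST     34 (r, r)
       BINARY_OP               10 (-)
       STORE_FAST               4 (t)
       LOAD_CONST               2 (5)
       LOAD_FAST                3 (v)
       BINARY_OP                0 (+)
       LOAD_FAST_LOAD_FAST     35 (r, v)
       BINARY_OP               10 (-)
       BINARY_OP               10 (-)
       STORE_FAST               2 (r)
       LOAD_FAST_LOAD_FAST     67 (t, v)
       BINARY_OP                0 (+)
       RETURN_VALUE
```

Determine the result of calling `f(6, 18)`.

LOAD_CONST → push 8. Stack: [8]
LOAD_FAST a → push 6. Stack: [8, 6]
BINARY_OP - → 8 - 6 = 2. Stack: [2]
STORE_FAST r → r=2. Stack: []
LOAD_FAST_LOAD_FAST b,r → push 18,2. Stack: [18, 2]
BINARY_OP ^ → 18 ^ 2 = 16. Stack: [16]
STORE_FAST v → v=16. Stack: []
LOAD_FAST_LOAD_FAST r,r → push 2,2. Stack: [2, 2]
BINARY_OP - → 2 - 2 = 0. Stack: [0]
STORE_FAST t → t=0. Stack: []
LOAD_CONST → push 5. Stack: [5]
LOAD_FAST v → push 16. Stack: [5, 16]
BINARY_OP + → 5 + 16 = 21. Stack: [21]
LOAD_FAST_LOAD_FAST r,v → push 2,16. Stack: [21, 2, 16]
BINARY_OP - → 2 - 16 = -14. Stack: [21, -14]
BINARY_OP - → 21 - -14 = 35. Stack: [35]
STORE_FAST r → r=35. Stack: []
LOAD_FAST_LOAD_FAST t,v → push 0,16. Stack: [0, 16]
BINARY_OP + → 0 + 16 = 16. Stack: [16]
RETURN_VALUE → return 16.

16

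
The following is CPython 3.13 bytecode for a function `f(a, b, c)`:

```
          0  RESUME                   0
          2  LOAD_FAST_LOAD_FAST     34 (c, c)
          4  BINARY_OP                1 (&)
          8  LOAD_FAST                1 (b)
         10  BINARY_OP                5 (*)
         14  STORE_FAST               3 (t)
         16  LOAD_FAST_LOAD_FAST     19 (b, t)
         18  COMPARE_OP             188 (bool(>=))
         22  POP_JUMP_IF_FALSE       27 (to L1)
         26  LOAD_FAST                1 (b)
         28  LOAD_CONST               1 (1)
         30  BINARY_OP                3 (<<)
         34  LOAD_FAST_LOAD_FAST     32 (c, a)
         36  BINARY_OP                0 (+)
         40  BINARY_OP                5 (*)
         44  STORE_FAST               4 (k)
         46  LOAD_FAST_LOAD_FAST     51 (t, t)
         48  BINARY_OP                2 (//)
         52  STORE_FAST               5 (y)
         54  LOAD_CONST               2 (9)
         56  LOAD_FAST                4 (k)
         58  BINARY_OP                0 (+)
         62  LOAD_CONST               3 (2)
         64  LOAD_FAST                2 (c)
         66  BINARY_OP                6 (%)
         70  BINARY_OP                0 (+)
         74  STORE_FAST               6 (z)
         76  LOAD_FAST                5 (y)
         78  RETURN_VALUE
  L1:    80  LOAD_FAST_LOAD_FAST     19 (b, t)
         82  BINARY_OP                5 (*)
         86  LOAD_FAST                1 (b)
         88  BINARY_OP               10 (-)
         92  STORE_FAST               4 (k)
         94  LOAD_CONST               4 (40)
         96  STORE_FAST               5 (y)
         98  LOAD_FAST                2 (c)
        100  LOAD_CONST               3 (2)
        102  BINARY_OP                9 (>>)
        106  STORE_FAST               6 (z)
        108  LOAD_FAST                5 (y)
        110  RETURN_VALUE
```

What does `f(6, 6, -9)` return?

1

LOAD_FAST_LOAD_FAST c,c → push -9,-9. Stack: [-9, -9]
BINARY_OP & → -9 & -9 = -9. Stack: [-9]
LOAD_FAST b → push 6. Stack: [-9, 6]
BINARY_OP * → -9 * 6 = -54. Stack: [-54]
STORE_FAST t → t=-54. Stack: []
LOAD_FAST_LOAD_FAST b,t → push 6,-54. Stack: [6, -54]
COMPARE_OP bool(>=) → 6 vs -54 = True. Stack: [True]
POP_JUMP_IF_FALSE → pop True; no jump. Stack: []
LOAD_FAST b → push 6. Stack: [6]
LOAD_CONST → push 1. Stack: [6, 1]
BINARY_OP << → 6 << 1 = 12. Stack: [12]
LOAD_FAST_LOAD_FAST c,a → push -9,6. Stack: [12, -9, 6]
BINARY_OP + → -9 + 6 = -3. Stack: [12, -3]
BINARY_OP * → 12 * -3 = -36. Stack: [-36]
STORE_FAST k → k=-36. Stack: []
LOAD_FAST_LOAD_FAST t,t → push -54,-54. Stack: [-54, -54]
BINARY_OP // → -54 // -54 = 1. Stack: [1]
STORE_FAST y → y=1. Stack: []
LOAD_CONST → push 9. Stack: [9]
LOAD_FAST k → push -36. Stack: [9, -36]
BINARY_OP + → 9 + -36 = -27. Stack: [-27]
LOAD_CONST → push 2. Stack: [-27, 2]
LOAD_FAST c → push -9. Stack: [-27, 2, -9]
BINARY_OP % → 2 % -9 = -7. Stack: [-27, -7]
BINARY_OP + → -27 + -7 = -34. Stack: [-34]
STORE_FAST z → z=-34. Stack: []
LOAD_FAST y → push 1. Stack: [1]
RETURN_VALUE → return 1.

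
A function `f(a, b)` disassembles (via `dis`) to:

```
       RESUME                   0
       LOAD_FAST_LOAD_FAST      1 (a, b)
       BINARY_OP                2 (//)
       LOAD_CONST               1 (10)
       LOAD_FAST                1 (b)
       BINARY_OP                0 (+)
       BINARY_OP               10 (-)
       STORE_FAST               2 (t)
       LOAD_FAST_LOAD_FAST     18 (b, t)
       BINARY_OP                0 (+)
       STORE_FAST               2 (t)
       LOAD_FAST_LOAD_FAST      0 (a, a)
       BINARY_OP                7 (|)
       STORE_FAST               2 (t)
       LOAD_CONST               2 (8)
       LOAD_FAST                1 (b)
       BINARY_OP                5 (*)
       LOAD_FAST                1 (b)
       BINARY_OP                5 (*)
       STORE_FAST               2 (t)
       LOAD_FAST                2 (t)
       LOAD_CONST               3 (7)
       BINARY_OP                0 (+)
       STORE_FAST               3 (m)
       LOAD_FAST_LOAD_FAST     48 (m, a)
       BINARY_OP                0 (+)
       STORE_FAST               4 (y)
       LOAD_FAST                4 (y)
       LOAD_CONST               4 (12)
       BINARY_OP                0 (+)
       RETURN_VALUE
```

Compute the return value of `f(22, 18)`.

LOAD_FAST_LOAD_FAST a,b → push 22,18. Stack: [22, 18]
BINARY_OP // → 22 // 18 = 1. Stack: [1]
LOAD_CONST → push 10. Stack: [1, 10]
LOAD_FAST b → push 18. Stack: [1, 10, 18]
BINARY_OP + → 10 + 18 = 28. Stack: [1, 28]
BINARY_OP - → 1 - 28 = -27. Stack: [-27]
STORE_FAST t → t=-27. Stack: []
LOAD_FAST_LOAD_FAST b,t → push 18,-27. Stack: [18, -27]
BINARY_OP + → 18 + -27 = -9. Stack: [-9]
STORE_FAST t → t=-9. Stack: []
LOAD_FAST_LOAD_FAST a,a → push 22,22. Stack: [22, 22]
BINARY_OP | → 22 | 22 = 22. Stack: [22]
STORE_FAST t → t=22. Stack: []
LOAD_CONST → push 8. Stack: [8]
LOAD_FAST b → push 18. Stack: [8, 18]
BINARY_OP * → 8 * 18 = 144. Stack: [144]
LOAD_FAST b → push 18. Stack: [144, 18]
BINARY_OP * → 144 * 18 = 2592. Stack: [2592]
STORE_FAST t → t=2592. Stack: []
LOAD_FAST t → push 2592. Stack: [2592]
LOAD_CONST → push 7. Stack: [2592, 7]
BINARY_OP + → 2592 + 7 = 2599. Stack: [2599]
STORE_FAST m → m=2599. Stack: []
LOAD_FAST_LOAD_FAST m,a → push 2599,22. Stack: [2599, 22]
BINARY_OP + → 2599 + 22 = 2621. Stack: [2621]
STORE_FAST y → y=2621. Stack: []
LOAD_FAST y → push 2621. Stack: [2621]
LOAD_CONST → push 12. Stack: [2621, 12]
BINARY_OP + → 2621 + 12 = 2633. Stack: [2633]
RETURN_VALUE → return 2633.

2633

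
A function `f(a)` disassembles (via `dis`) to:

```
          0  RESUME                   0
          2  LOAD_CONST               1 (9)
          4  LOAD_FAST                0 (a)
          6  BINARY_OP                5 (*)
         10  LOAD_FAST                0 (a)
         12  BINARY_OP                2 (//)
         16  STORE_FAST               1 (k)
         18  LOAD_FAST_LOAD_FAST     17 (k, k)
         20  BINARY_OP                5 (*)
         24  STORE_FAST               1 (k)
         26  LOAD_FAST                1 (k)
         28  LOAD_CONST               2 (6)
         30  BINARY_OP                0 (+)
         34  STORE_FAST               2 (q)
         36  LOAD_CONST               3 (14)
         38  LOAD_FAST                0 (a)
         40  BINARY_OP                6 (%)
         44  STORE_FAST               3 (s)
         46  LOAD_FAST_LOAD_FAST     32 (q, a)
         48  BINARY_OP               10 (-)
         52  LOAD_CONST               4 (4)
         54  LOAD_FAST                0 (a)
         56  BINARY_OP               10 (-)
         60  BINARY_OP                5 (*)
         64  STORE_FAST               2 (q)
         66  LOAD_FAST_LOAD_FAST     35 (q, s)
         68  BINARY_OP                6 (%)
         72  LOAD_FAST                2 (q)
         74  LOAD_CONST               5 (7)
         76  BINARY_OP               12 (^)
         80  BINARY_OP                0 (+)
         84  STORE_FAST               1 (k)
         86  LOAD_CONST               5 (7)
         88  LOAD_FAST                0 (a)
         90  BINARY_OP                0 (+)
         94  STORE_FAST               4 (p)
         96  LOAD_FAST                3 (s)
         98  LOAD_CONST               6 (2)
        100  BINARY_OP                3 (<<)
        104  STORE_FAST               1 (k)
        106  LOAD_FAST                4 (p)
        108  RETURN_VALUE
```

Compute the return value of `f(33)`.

40

LOAD_CONST → push 9. Stack: [9]
LOAD_FAST a → push 33. Stack: [9, 33]
BINARY_OP * → 9 * 33 = 297. Stack: [297]
LOAD_FAST a → push 33. Stack: [297, 33]
BINARY_OP // → 297 // 33 = 9. Stack: [9]
STORE_FAST k → k=9. Stack: []
LOAD_FAST_LOAD_FAST k,k → push 9,9. Stack: [9, 9]
BINARY_OP * → 9 * 9 = 81. Stack: [81]
STORE_FAST k → k=81. Stack: []
LOAD_FAST k → push 81. Stack: [81]
LOAD_CONST → push 6. Stack: [81, 6]
BINARY_OP + → 81 + 6 = 87. Stack: [87]
STORE_FAST q → q=87. Stack: []
LOAD_CONST → push 14. Stack: [14]
LOAD_FAST a → push 33. Stack: [14, 33]
BINARY_OP % → 14 % 33 = 14. Stack: [14]
STORE_FAST s → s=14. Stack: []
LOAD_FAST_LOAD_FAST q,a → push 87,33. Stack: [87, 33]
BINARY_OP - → 87 - 33 = 54. Stack: [54]
LOAD_CONST → push 4. Stack: [54, 4]
LOAD_FAST a → push 33. Stack: [54, 4, 33]
BINARY_OP - → 4 - 33 = -29. Stack: [54, -29]
BINARY_OP * → 54 * -29 = -1566. Stack: [-1566]
STORE_FAST q → q=-1566. Stack: []
LOAD_FAST_LOAD_FAST q,s → push -1566,14. Stack: [-1566, 14]
BINARY_OP % → -1566 % 14 = 2. Stack: [2]
LOAD_FAST q → push -1566. Stack: [2, -1566]
LOAD_CONST → push 7. Stack: [2, -1566, 7]
BINARY_OP ^ → -1566 ^ 7 = -1563. Stack: [2, -1563]
BINARY_OP + → 2 + -1563 = -1561. Stack: [-1561]
STORE_FAST k → k=-1561. Stack: []
LOAD_CONST → push 7. Stack: [7]
LOAD_FAST a → push 33. Stack: [7, 33]
BINARY_OP + → 7 + 33 = 40. Stack: [40]
STORE_FAST p → p=40. Stack: []
LOAD_FAST s → push 14. Stack: [14]
LOAD_CONST → push 2. Stack: [14, 2]
BINARY_OP << → 14 << 2 = 56. Stack: [56]
STORE_FAST k → k=56. Stack: []
LOAD_FAST p → push 40. Stack: [40]
RETURN_VALUE → return 40.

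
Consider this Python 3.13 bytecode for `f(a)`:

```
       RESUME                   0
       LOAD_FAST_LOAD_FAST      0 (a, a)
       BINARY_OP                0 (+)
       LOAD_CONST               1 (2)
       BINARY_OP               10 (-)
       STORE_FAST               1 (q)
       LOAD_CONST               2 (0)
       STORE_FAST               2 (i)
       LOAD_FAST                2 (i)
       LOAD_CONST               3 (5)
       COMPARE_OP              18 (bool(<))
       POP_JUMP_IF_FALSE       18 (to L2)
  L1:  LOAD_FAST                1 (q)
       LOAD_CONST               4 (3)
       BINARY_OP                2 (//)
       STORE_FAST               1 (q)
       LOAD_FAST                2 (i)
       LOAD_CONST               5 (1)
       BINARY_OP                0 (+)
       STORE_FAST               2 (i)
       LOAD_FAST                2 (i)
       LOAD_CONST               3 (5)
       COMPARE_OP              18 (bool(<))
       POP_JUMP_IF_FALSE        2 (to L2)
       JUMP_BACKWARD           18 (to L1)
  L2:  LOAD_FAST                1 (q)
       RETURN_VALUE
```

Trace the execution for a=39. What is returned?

LOAD_FAST_LOAD_FAST a,a → push 39,39
BINARY_OP + → 39 + 39 = 78
LOAD_CONST → push 2
BINARY_OP - → 78 - 2 = 76
STORE_FAST q → q=76
LOAD_CONST → push 0
STORE_FAST i → i=0
LOAD_FAST i → push 0
LOAD_CONST → push 5
COMPARE_OP bool(<) → 0 vs 5 = True
POP_JUMP_IF_FALSE → pop True; no jump
LOAD_FAST q → push 76
LOAD_CONST → push 3
BINARY_OP // → 76 // 3 = 25
STORE_FAST q → q=25
LOAD_FAST i → push 0
LOAD_CONST → push 1
BINARY_OP + → 0 + 1 = 1
STORE_FAST i → i=1
LOAD_FAST i → push 1
LOAD_CONST → push 5
COMPARE_OP bool(<) → 1 vs 5 = True
POP_JUMP_IF_FALSE → pop True; no jump
LOAD_FAST q → push 25
LOAD_CONST → push 3
BINARY_OP // → 25 // 3 = 8
STORE_FAST q → q=8
LOAD_FAST i → push 1
LOAD_CONST → push 1
BINARY_OP + → 1 + 1 = 2
STORE_FAST i → i=2
LOAD_FAST i → push 2
LOAD_CONST → push 5
COMPARE_OP bool(<) → 2 vs 5 = True
POP_JUMP_IF_FALSE → pop True; no jump
LOAD_FAST q → push 8
LOAD_CONST → push 3
BINARY_OP // → 8 // 3 = 2
STORE_FAST q → q=2
LOAD_FAST i → push 2
LOAD_CONST → push 1
BINARY_OP + → 2 + 1 = 3
STORE_FAST i → i=3
LOAD_FAST i → push 3
LOAD_CONST → push 5
COMPARE_OP bool(<) → 3 vs 5 = True
POP_JUMP_IF_FALSE → pop True; no jump
LOAD_FAST q → push 2
LOAD_CONST → push 3
BINARY_OP // → 2 // 3 = 0
STORE_FAST q → q=0
LOAD_FAST i → push 3
LOAD_CONST → push 1
BINARY_OP + → 3 + 1 = 4
STORE_FAST i → i=4
LOAD_FAST i → push 4
LOAD_CONST → push 5
COMPARE_OP bool(<) → 4 vs 5 = True
POP_JUMP_IF_FALSE → pop True; no jump
LOAD_FAST q → push 0
LOAD_CONST → push 3
BINARY_OP // → 0 // 3 = 0
STORE_FAST q → q=0
LOAD_FAST i → push 4
LOAD_CONST → push 1
BINARY_OP + → 4 + 1 = 5
STORE_FAST i → i=5
LOAD_FAST i → push 5
LOAD_CONST → push 5
COMPARE_OP bool(<) → 5 vs 5 = False
POP_JUMP_IF_FALSE → pop False; jump
LOAD_FAST q → push 0
RETURN_VALUE → return 0.

0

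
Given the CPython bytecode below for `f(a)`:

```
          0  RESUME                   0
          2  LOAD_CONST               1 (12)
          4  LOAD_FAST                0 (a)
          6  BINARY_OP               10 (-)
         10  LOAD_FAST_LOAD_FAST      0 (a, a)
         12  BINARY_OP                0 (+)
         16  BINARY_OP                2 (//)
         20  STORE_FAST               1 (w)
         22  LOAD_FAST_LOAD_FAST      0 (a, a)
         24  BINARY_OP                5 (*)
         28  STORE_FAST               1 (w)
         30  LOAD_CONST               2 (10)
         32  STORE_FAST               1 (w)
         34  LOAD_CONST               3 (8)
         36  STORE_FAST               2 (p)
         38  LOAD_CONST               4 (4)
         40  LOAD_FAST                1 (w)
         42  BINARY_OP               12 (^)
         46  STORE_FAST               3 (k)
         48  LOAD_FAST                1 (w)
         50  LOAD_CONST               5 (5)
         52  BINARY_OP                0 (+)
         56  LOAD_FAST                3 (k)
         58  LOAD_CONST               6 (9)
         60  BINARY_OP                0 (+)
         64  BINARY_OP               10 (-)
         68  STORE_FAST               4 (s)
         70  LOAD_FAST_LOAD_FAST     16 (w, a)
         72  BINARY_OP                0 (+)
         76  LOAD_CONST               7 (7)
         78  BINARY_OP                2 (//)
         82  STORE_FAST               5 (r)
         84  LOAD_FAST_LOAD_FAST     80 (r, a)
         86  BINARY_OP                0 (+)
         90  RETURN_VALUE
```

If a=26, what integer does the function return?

31

LOAD_CONST → push 12. Stack: [12]
LOAD_FAST a → push 26. Stack: [12, 26]
BINARY_OP - → 12 - 26 = -14. Stack: [-14]
LOAD_FAST_LOAD_FAST a,a → push 26,26. Stack: [-14, 26, 26]
BINARY_OP + → 26 + 26 = 52. Stack: [-14, 52]
BINARY_OP // → -14 // 52 = -1. Stack: [-1]
STORE_FAST w → w=-1. Stack: []
LOAD_FAST_LOAD_FAST a,a → push 26,26. Stack: [26, 26]
BINARY_OP * → 26 * 26 = 676. Stack: [676]
STORE_FAST w → w=676. Stack: []
LOAD_CONST → push 10. Stack: [10]
STORE_FAST w → w=10. Stack: []
LOAD_CONST → push 8. Stack: [8]
STORE_FAST p → p=8. Stack: []
LOAD_CONST → push 4. Stack: [4]
LOAD_FAST w → push 10. Stack: [4, 10]
BINARY_OP ^ → 4 ^ 10 = 14. Stack: [14]
STORE_FAST k → k=14. Stack: []
LOAD_FAST w → push 10. Stack: [10]
LOAD_CONST → push 5. Stack: [10, 5]
BINARY_OP + → 10 + 5 = 15. Stack: [15]
LOAD_FAST k → push 14. Stack: [15, 14]
LOAD_CONST → push 9. Stack: [15, 14, 9]
BINARY_OP + → 14 + 9 = 23. Stack: [15, 23]
BINARY_OP - → 15 - 23 = -8. Stack: [-8]
STORE_FAST s → s=-8. Stack: []
LOAD_FAST_LOAD_FAST w,a → push 10,26. Stack: [10, 26]
BINARY_OP + → 10 + 26 = 36. Stack: [36]
LOAD_CONST → push 7. Stack: [36, 7]
BINARY_OP // → 36 // 7 = 5. Stack: [5]
STORE_FAST r → r=5. Stack: []
LOAD_FAST_LOAD_FAST r,a → push 5,26. Stack: [5, 26]
BINARY_OP + → 5 + 26 = 31. Stack: [31]
RETURN_VALUE → return 31.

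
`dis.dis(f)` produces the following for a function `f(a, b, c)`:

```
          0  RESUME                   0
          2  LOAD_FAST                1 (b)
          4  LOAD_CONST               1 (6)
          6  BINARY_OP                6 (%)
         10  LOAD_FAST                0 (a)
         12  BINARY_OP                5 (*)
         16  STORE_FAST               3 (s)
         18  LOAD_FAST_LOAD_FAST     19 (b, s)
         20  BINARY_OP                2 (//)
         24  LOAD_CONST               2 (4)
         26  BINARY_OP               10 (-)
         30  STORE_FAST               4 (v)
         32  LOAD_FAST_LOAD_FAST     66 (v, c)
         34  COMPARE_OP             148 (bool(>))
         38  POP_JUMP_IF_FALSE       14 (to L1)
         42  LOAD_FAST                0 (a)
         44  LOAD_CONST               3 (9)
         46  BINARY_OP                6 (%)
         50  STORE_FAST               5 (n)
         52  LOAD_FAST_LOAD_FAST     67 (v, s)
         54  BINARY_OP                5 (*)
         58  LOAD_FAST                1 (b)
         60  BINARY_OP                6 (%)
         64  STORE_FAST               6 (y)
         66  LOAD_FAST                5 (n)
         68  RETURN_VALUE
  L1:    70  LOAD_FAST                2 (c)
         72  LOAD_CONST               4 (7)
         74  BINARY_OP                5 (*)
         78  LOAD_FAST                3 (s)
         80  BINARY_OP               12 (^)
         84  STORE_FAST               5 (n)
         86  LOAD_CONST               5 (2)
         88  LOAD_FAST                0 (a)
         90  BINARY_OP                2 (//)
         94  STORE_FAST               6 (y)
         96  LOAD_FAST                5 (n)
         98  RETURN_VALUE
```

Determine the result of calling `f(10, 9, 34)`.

240

LOAD_FAST b → push 9. Stack: [9]
LOAD_CONST → push 6. Stack: [9, 6]
BINARY_OP % → 9 % 6 = 3. Stack: [3]
LOAD_FAST a → push 10. Stack: [3, 10]
BINARY_OP * → 3 * 10 = 30. Stack: [30]
STORE_FAST s → s=30. Stack: []
LOAD_FAST_LOAD_FAST b,s → push 9,30. Stack: [9, 30]
BINARY_OP // → 9 // 30 = 0. Stack: [0]
LOAD_CONST → push 4. Stack: [0, 4]
BINARY_OP - → 0 - 4 = -4. Stack: [-4]
STORE_FAST v → v=-4. Stack: []
LOAD_FAST_LOAD_FAST v,c → push -4,34. Stack: [-4, 34]
COMPARE_OP bool(>) → -4 vs 34 = False. Stack: [False]
POP_JUMP_IF_FALSE → pop False; jump. Stack: []
LOAD_FAST c → push 34. Stack: [34]
LOAD_CONST → push 7. Stack: [34, 7]
BINARY_OP * → 34 * 7 = 238. Stack: [238]
LOAD_FAST s → push 30. Stack: [238, 30]
BINARY_OP ^ → 238 ^ 30 = 240. Stack: [240]
STORE_FAST n → n=240. Stack: []
LOAD_CONST → push 2. Stack: [2]
LOAD_FAST a → push 10. Stack: [2, 10]
BINARY_OP // → 2 // 10 = 0. Stack: [0]
STORE_FAST y → y=0. Stack: []
LOAD_FAST n → push 240. Stack: [240]
RETURN_VALUE → return 240.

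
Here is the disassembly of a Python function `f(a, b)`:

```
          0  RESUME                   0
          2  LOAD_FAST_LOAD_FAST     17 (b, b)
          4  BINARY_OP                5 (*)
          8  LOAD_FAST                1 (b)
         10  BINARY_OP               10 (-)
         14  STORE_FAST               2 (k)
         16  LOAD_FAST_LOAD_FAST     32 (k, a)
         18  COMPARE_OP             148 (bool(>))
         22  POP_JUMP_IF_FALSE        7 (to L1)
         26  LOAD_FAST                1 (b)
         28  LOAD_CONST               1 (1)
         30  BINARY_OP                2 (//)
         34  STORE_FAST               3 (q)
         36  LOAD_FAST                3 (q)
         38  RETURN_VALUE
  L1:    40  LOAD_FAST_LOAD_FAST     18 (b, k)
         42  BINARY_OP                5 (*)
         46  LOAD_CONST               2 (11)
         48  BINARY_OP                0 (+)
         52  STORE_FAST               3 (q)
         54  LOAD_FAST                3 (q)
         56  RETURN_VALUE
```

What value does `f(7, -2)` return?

LOAD_FAST_LOAD_FAST b,b → push -2,-2. Stack: [-2, -2]
BINARY_OP * → -2 * -2 = 4. Stack: [4]
LOAD_FAST b → push -2. Stack: [4, -2]
BINARY_OP - → 4 - -2 = 6. Stack: [6]
STORE_FAST k → k=6. Stack: []
LOAD_FAST_LOAD_FAST k,a → push 6,7. Stack: [6, 7]
COMPARE_OP bool(>) → 6 vs 7 = False. Stack: [False]
POP_JUMP_IF_FALSE → pop False; jump. Stack: []
LOAD_FAST_LOAD_FAST b,k → push -2,6. Stack: [-2, 6]
BINARY_OP * → -2 * 6 = -12. Stack: [-12]
LOAD_CONST → push 11. Stack: [-12, 11]
BINARY_OP + → -12 + 11 = -1. Stack: [-1]
STORE_FAST q → q=-1. Stack: []
LOAD_FAST q → push -1. Stack: [-1]
RETURN_VALUE → return -1.

-1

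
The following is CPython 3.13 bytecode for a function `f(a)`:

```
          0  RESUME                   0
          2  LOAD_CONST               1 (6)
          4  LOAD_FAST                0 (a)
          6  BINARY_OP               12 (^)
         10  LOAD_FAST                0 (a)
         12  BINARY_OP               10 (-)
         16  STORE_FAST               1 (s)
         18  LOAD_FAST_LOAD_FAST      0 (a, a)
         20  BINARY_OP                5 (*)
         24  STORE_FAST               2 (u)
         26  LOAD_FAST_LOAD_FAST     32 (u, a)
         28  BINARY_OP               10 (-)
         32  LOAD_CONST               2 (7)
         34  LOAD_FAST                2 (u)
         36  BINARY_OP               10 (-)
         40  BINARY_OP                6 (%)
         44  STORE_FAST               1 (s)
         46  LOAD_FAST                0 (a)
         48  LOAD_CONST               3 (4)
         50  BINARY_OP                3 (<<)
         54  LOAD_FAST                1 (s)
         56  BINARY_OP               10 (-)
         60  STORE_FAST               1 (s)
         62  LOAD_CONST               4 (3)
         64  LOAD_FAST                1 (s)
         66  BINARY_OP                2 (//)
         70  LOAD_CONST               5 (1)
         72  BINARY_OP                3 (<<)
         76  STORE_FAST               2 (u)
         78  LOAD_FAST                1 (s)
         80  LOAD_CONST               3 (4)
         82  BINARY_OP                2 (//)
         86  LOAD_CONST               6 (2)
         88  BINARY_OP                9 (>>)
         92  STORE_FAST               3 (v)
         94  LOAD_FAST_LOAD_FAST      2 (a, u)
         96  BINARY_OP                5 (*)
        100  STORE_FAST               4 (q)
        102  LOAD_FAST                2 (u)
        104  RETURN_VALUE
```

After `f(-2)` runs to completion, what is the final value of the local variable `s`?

-32

LOAD_CONST → push 6. Stack: [6]
LOAD_FAST a → push -2. Stack: [6, -2]
BINARY_OP ^ → 6 ^ -2 = -8. Stack: [-8]
LOAD_FAST a → push -2. Stack: [-8, -2]
BINARY_OP - → -8 - -2 = -6. Stack: [-6]
STORE_FAST s → s=-6. Stack: []
LOAD_FAST_LOAD_FAST a,a → push -2,-2. Stack: [-2, -2]
BINARY_OP * → -2 * -2 = 4. Stack: [4]
STORE_FAST u → u=4. Stack: []
LOAD_FAST_LOAD_FAST u,a → push 4,-2. Stack: [4, -2]
BINARY_OP - → 4 - -2 = 6. Stack: [6]
LOAD_CONST → push 7. Stack: [6, 7]
LOAD_FAST u → push 4. Stack: [6, 7, 4]
BINARY_OP - → 7 - 4 = 3. Stack: [6, 3]
BINARY_OP % → 6 % 3 = 0. Stack: [0]
STORE_FAST s → s=0. Stack: []
LOAD_FAST a → push -2. Stack: [-2]
LOAD_CONST → push 4. Stack: [-2, 4]
BINARY_OP << → -2 << 4 = -32. Stack: [-32]
LOAD_FAST s → push 0. Stack: [-32, 0]
BINARY_OP - → -32 - 0 = -32. Stack: [-32]
STORE_FAST s → s=-32. Stack: []
LOAD_CONST → push 3. Stack: [3]
LOAD_FAST s → push -32. Stack: [3, -32]
BINARY_OP // → 3 // -32 = -1. Stack: [-1]
LOAD_CONST → push 1. Stack: [-1, 1]
BINARY_OP << → -1 << 1 = -2. Stack: [-2]
STORE_FAST u → u=-2. Stack: []
LOAD_FAST s → push -32. Stack: [-32]
LOAD_CONST → push 4. Stack: [-32, 4]
BINARY_OP // → -32 // 4 = -8. Stack: [-8]
LOAD_CONST → push 2. Stack: [-8, 2]
BINARY_OP >> → -8 >> 2 = -2. Stack: [-2]
STORE_FAST v → v=-2. Stack: []
LOAD_FAST_LOAD_FAST a,u → push -2,-2. Stack: [-2, -2]
BINARY_OP * → -2 * -2 = 4. Stack: [4]
STORE_FAST q → q=4. Stack: []
LOAD_FAST u → push -2. Stack: [-2]
RETURN_VALUE → return -2.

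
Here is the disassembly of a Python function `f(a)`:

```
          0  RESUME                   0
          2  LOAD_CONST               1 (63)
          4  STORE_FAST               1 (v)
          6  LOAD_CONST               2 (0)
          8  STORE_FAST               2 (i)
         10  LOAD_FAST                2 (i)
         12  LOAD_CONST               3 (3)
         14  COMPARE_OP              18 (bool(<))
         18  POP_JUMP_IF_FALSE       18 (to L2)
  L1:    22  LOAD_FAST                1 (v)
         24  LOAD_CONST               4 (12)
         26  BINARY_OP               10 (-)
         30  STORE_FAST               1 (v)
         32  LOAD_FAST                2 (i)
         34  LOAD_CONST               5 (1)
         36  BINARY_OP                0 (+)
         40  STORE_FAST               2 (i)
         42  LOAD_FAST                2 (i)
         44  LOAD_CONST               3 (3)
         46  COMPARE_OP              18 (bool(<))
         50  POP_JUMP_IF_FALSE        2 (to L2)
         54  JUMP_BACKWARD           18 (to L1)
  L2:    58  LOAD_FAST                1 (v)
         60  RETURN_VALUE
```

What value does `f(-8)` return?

LOAD_CONST → push 63. Stack: [63]
STORE_FAST v → v=63. Stack: []
LOAD_CONST → push 0. Stack: [0]
STORE_FAST i → i=0. Stack: []
LOAD_FAST i → push 0. Stack: [0]
LOAD_CONST → push 3. Stack: [0, 3]
COMPARE_OP bool(<) → 0 vs 3 = True. Stack: [True]
POP_JUMP_IF_FALSE → pop True; no jump. Stack: []
LOAD_FAST v → push 63. Stack: [63]
LOAD_CONST → push 12. Stack: [63, 12]
BINARY_OP - → 63 - 12 = 51. Stack: [51]
STORE_FAST v → v=51. Stack: []
LOAD_FAST i → push 0. Stack: [0]
LOAD_CONST → push 1. Stack: [0, 1]
BINARY_OP + → 0 + 1 = 1. Stack: [1]
STORE_FAST i → i=1. Stack: []
LOAD_FAST i → push 1. Stack: [1]
LOAD_CONST → push 3. Stack: [1, 3]
COMPARE_OP bool(<) → 1 vs 3 = True. Stack: [True]
POP_JUMP_IF_FALSE → pop True; no jump. Stack: []
LOAD_FAST v → push 51. Stack: [51]
LOAD_CONST → push 12. Stack: [51, 12]
BINARY_OP - → 51 - 12 = 39. Stack: [39]
STORE_FAST v → v=39. Stack: []
LOAD_FAST i → push 1. Stack: [1]
LOAD_CONST → push 1. Stack: [1, 1]
BINARY_OP + → 1 + 1 = 2. Stack: [2]
STORE_FAST i → i=2. Stack: []
LOAD_FAST i → push 2. Stack: [2]
LOAD_CONST → push 3. Stack: [2, 3]
COMPARE_OP bool(<) → 2 vs 3 = True. Stack: [True]
POP_JUMP_IF_FALSE → pop True; no jump. Stack: []
LOAD_FAST v → push 39. Stack: [39]
LOAD_CONST → push 12. Stack: [39, 12]
BINARY_OP - → 39 - 12 = 27. Stack: [27]
STORE_FAST v → v=27. Stack: []
LOAD_FAST i → push 2. Stack: [2]
LOAD_CONST → push 1. Stack: [2, 1]
BINARY_OP + → 2 + 1 = 3. Stack: [3]
STORE_FAST i → i=3. Stack: []
LOAD_FAST i → push 3. Stack: [3]
LOAD_CONST → push 3. Stack: [3, 3]
COMPARE_OP bool(<) → 3 vs 3 = False. Stack: [False]
POP_JUMP_IF_FALSE → pop False; jump. Stack: []
LOAD_FAST v → push 27. Stack: [27]
RETURN_VALUE → return 27.

27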